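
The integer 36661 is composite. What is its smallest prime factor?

61

36661 is odd.
Digit sum 22, not divisible by 3.
Ends in 1: not divisible by 5.
7: 36661 = 7·5237 + 2
11: 36661 = 11·3332 + 9
13: 36661 = 13·2820 + 1
17: 36661 = 17·2156 + 9
19: 36661 = 19·1929 + 10
23: 36661 = 23·1593 + 22
29: 36661 = 29·1264 + 5
31: 36661 = 31·1182 + 19
37: 36661 = 37·990 + 31
41: 36661 = 41·894 + 7
43: 36661 = 43·852 + 25
47: 36661 = 47·780 + 1
53: 36661 = 53·691 + 38
59: 36661 = 59·621 + 22
61: 36661 = 61·601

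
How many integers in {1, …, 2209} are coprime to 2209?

2162

Factor: 2209 = 47^2.
φ(2209) = 47^1·(47−1) = 2162.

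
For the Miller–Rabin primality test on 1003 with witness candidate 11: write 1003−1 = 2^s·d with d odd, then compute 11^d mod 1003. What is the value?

214

1003 − 1 = 1002 = 2^1 · 501, so d = 501.
11^1 ≡ 11 (mod 1003)
11^2 ≡ 11^2 = 121 ≡ 121 (mod 1003)
11^4 ≡ 121^2 = 14641 ≡ 599 (mod 1003)
11^8 ≡ 599^2 = 358801 ≡ 730 (mod 1003)
11^16 ≡ 730^2 = 532900 ≡ 307 (mod 1003)
11^32 ≡ 307^2 = 94249 ≡ 970 (mod 1003)
11^64 ≡ 970^2 = 940900 ≡ 86 (mod 1003)
11^128 ≡ 86^2 = 7396 ≡ 375 (mod 1003)
11^256 ≡ 375^2 = 140625 ≡ 205 (mod 1003)
501 = 256 + 128 + 64 + 32 + 16 + 4 + 1 in binary powers of 2.
So 11^501 ≡ 205 · 375 · 86 · 970 · 307 · 599 · 11 ≡ 214 (mod 1003).
Squaring chain: 214; never reaches −1, so base 11 is a Miller–Rabin witness that 1003 is composite.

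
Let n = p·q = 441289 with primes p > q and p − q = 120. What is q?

Since p = q + 120, we have 441289 = q(q + 120), so q² + 120q − 441289 = 0.
Discriminant: 120² + 4·441289 = 14400 + 1765156 = 1779556; √1779556 = 1334.
q = (−120 + 1334)/2 = 607, and p = q + 120 = 727.
Check: 607 · 727 = 441289.

607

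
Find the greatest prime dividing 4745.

73

4745 = 5 · 949
949 = 13 · 73
73 is prime.
So 4745 = 5 · 13 · 73; the largest prime factor is 73.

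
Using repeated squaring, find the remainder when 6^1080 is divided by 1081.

243

6^1 ≡ 6 (mod 1081)
6^2 ≡ 6^2 = 36 ≡ 36 (mod 1081)
6^4 ≡ 36^2 = 1296 ≡ 215 (mod 1081)
6^8 ≡ 215^2 = 46225 ≡ 823 (mod 1081)
6^16 ≡ 823^2 = 677329 ≡ 623 (mod 1081)
6^32 ≡ 623^2 = 388129 ≡ 50 (mod 1081)
6^64 ≡ 50^2 = 2500 ≡ 338 (mod 1081)
6^128 ≡ 338^2 = 114244 ≡ 739 (mod 1081)
6^256 ≡ 739^2 = 546121 ≡ 216 (mod 1081)
6^512 ≡ 216^2 = 46656 ≡ 173 (mod 1081)
6^1024 ≡ 173^2 = 29929 ≡ 742 (mod 1081)
1080 = 1024 + 32 + 16 + 8 in binary powers of 2.
So 6^1080 ≡ 742 · 50 · 623 · 823 ≡ 243 (mod 1081).
Since 243 ≠ 1, base 6 is a Fermat witness: 1081 is composite.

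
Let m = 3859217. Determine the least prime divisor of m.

3859217 is odd.
Digit sum 35, not divisible by 3.
Ends in 7: not divisible by 5.
7: 3859217 = 7·551316 + 5
11: 3859217 = 11·350837 + 10
13: 3859217 = 13·296862 + 11
17: 3859217 = 17·227012 + 13
19: 3859217 = 19·203116 + 13
23: 3859217 = 23·167792 + 1
29: 3859217 = 29·133076 + 13
31: 3859217 = 31·124490 + 27
37: 3859217 = 37·104303 + 6
41: 3859217 = 41·94127 + 10
43: 3859217 = 43·89749 + 10
47: 3859217 = 47·82111

47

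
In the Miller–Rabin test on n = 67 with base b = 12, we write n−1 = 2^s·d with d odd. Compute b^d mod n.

66

67 − 1 = 66 = 2^1 · 33, so d = 33.
12^1 ≡ 12 (mod 67)
12^2 ≡ 12^2 = 144 ≡ 10 (mod 67)
12^4 ≡ 10^2 = 100 ≡ 33 (mod 67)
12^8 ≡ 33^2 = 1089 ≡ 17 (mod 67)
12^16 ≡ 17^2 = 289 ≡ 21 (mod 67)
12^32 ≡ 21^2 = 441 ≡ 39 (mod 67)
33 = 32 + 1 in binary powers of 2.
So 12^33 ≡ 39 · 12 ≡ 66 (mod 67).
Since 12^d ≡ 66 (mod 67), base 12 does not prove 67 composite.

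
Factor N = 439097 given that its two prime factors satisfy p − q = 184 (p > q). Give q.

577

Since p = q + 184, we have 439097 = q(q + 184), so q² + 184q − 439097 = 0.
Discriminant: 184² + 4·439097 = 33856 + 1756388 = 1790244; √1790244 = 1338.
q = (−184 + 1338)/2 = 577, and p = q + 184 = 761.
Check: 577 · 761 = 439097.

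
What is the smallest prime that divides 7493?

59

7493 is odd.
Digit sum 23, not divisible by 3.
Ends in 3: not divisible by 5.
7: 7493 = 7·1070 + 3
11: 7493 = 11·681 + 2
13: 7493 = 13·576 + 5
17: 7493 = 17·440 + 13
19: 7493 = 19·394 + 7
23: 7493 = 23·325 + 18
29: 7493 = 29·258 + 11
31: 7493 = 31·241 + 22
37: 7493 = 37·202 + 19
41: 7493 = 41·182 + 31
43: 7493 = 43·174 + 11
47: 7493 = 47·159 + 20
53: 7493 = 53·141 + 20
59: 7493 = 59·127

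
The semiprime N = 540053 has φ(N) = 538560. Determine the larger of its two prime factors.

881

φ(n) = (p−1)(q−1) = n − (p+q) + 1, so p + q = 540053 − 538560 + 1 = 1494.
p and q are the roots of t² − 1494t + 540053 = 0.
Discriminant: 1494² − 4·540053 = 2232036 − 2160212 = 71824; √71824 = 268.
q = (1494 − 268)/2 = 613, p = (1494 + 268)/2 = 881.
Check: 613 · 881 = 540053.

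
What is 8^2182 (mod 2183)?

8^1 ≡ 8 (mod 2183)
8^2 ≡ 8^2 = 64 ≡ 64 (mod 2183)
8^4 ≡ 64^2 = 4096 ≡ 1913 (mod 2183)
8^8 ≡ 1913^2 = 3659569 ≡ 861 (mod 2183)
8^16 ≡ 861^2 = 741321 ≡ 1284 (mod 2183)
8^32 ≡ 1284^2 = 1648656 ≡ 491 (mod 2183)
8^64 ≡ 491^2 = 241081 ≡ 951 (mod 2183)
8^128 ≡ 951^2 = 904401 ≡ 639 (mod 2183)
8^256 ≡ 639^2 = 408321 ≡ 100 (mod 2183)
8^512 ≡ 100^2 = 10000 ≡ 1268 (mod 2183)
8^1024 ≡ 1268^2 = 1607824 ≡ 1136 (mod 2183)
8^2048 ≡ 1136^2 = 1290496 ≡ 343 (mod 2183)
2182 = 2048 + 128 + 4 + 2 in binary powers of 2.
So 8^2182 ≡ 343 · 639 · 1913 · 64 ≡ 2009 (mod 2183).
Since 2009 ≠ 1, base 8 is a Fermat witness: 2183 is composite.

2009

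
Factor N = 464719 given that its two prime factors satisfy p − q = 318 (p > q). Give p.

859

Since p = q + 318, we have 464719 = q(q + 318), so q² + 318q − 464719 = 0.
Discriminant: 318² + 4·464719 = 101124 + 1858876 = 1960000; √1960000 = 1400.
q = (−318 + 1400)/2 = 541, and p = q + 318 = 859.
Check: 541 · 859 = 464719.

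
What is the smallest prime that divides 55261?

73

55261 is odd.
Digit sum 19, not divisible by 3.
Ends in 1: not divisible by 5.
7: 55261 = 7·7894 + 3
11: 55261 = 11·5023 + 8
13: 55261 = 13·4250 + 11
17: 55261 = 17·3250 + 11
19: 55261 = 19·2908 + 9
23: 55261 = 23·2402 + 15
29: 55261 = 29·1905 + 16
31: 55261 = 31·1782 + 19
37: 55261 = 37·1493 + 20
41: 55261 = 41·1347 + 34
43: 55261 = 43·1285 + 6
47: 55261 = 47·1175 + 36
53: 55261 = 53·1042 + 35
59: 55261 = 59·936 + 37
61: 55261 = 61·905 + 56
67: 55261 = 67·824 + 53
71: 55261 = 71·778 + 23
73: 55261 = 73·757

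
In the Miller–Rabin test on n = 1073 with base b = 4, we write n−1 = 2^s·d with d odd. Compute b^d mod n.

1073 − 1 = 1072 = 2^4 · 67, so d = 67.
4^1 ≡ 4 (mod 1073)
4^2 ≡ 4^2 = 16 ≡ 16 (mod 1073)
4^4 ≡ 16^2 = 256 ≡ 256 (mod 1073)
4^8 ≡ 256^2 = 65536 ≡ 83 (mod 1073)
4^16 ≡ 83^2 = 6889 ≡ 451 (mod 1073)
4^32 ≡ 451^2 = 203401 ≡ 604 (mod 1073)
4^64 ≡ 604^2 = 364816 ≡ 1069 (mod 1073)
67 = 64 + 2 + 1 in binary powers of 2.
So 4^67 ≡ 1069 · 16 · 4 ≡ 817 (mod 1073).
Squaring chain: 817 → 83 → 451 → 604; never reaches −1, so base 4 is a Miller–Rabin witness that 1073 is composite.

817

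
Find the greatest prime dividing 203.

203 = 7 · 29
29 is prime.
So 203 = 7 · 29; the largest prime factor is 29.

29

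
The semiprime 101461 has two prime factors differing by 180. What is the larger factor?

421

Since p = q + 180, we have 101461 = q(q + 180), so q² + 180q − 101461 = 0.
Discriminant: 180² + 4·101461 = 32400 + 405844 = 438244; √438244 = 662.
q = (−180 + 662)/2 = 241, and p = q + 180 = 421.
Check: 241 · 421 = 101461.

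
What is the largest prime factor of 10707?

83

10707 = 3 · 3569
3569 = 43 · 83
83 is prime.
So 10707 = 3 · 43 · 83; the largest prime factor is 83.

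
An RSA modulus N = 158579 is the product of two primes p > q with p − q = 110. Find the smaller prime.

Since p = q + 110, we have 158579 = q(q + 110), so q² + 110q − 158579 = 0.
Discriminant: 110² + 4·158579 = 12100 + 634316 = 646416; √646416 = 804.
q = (−110 + 804)/2 = 347, and p = q + 110 = 457.
Check: 347 · 457 = 158579.

347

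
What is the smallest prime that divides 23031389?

23031389 is odd.
Digit sum 29, not divisible by 3.
Ends in 9: not divisible by 5.
7: 23031389 = 7·3290198 + 3
11: 23031389 = 11·2093762 + 7
13: 23031389 = 13·1771645 + 4
17: 23031389 = 17·1354787 + 10
19: 23031389 = 19·1212178 + 7
23: 23031389 = 23·1001364 + 17
29: 23031389 = 29·794185 + 24
31: 23031389 = 31·742948 + 1
37: 23031389 = 37·622469 + 36
41: 23031389 = 41·561741 + 8
43: 23031389 = 43·535613 + 30
47: 23031389 = 47·490029 + 26
53: 23031389 = 53·434554 + 27
59: 23031389 = 59·390362 + 31
61: 23031389 = 61·377563 + 46
67: 23031389 = 67·343752 + 5
71: 23031389 = 71·324385 + 54
73: 23031389 = 73·315498 + 35
79: 23031389 = 79·291536 + 45
83: 23031389 = 83·277486 + 51
89: 23031389 = 89·258779 + 58
97: 23031389 = 97·237437

97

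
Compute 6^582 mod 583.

278

6^1 ≡ 6 (mod 583)
6^2 ≡ 6^2 = 36 ≡ 36 (mod 583)
6^4 ≡ 36^2 = 1296 ≡ 130 (mod 583)
6^8 ≡ 130^2 = 16900 ≡ 576 (mod 583)
6^16 ≡ 576^2 = 331776 ≡ 49 (mod 583)
6^32 ≡ 49^2 = 2401 ≡ 69 (mod 583)
6^64 ≡ 69^2 = 4761 ≡ 97 (mod 583)
6^128 ≡ 97^2 = 9409 ≡ 81 (mod 583)
6^256 ≡ 81^2 = 6561 ≡ 148 (mod 583)
6^512 ≡ 148^2 = 21904 ≡ 333 (mod 583)
582 = 512 + 64 + 4 + 2 in binary powers of 2.
So 6^582 ≡ 333 · 97 · 130 · 36 ≡ 278 (mod 583).
Since 278 ≠ 1, base 6 is a Fermat witness: 583 is composite.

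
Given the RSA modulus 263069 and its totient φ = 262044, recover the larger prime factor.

523

φ(n) = (p−1)(q−1) = n − (p+q) + 1, so p + q = 263069 − 262044 + 1 = 1026.
p and q are the roots of t² − 1026t + 263069 = 0.
Discriminant: 1026² − 4·263069 = 1052676 − 1052276 = 400; √400 = 20.
q = (1026 − 20)/2 = 503, p = (1026 + 20)/2 = 523.
Check: 503 · 523 = 263069.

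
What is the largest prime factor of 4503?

79

4503 = 3 · 1501
1501 = 19 · 79
79 is prime.
So 4503 = 3 · 19 · 79; the largest prime factor is 79.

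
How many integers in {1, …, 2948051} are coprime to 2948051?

2886408

Factor: 2948051 = 127 · 139 · 167.
φ(2948051) = (127−1) · (139−1) · (167−1) = 126 · 138 · 166 = 2886408.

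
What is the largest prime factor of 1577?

1577 = 19 · 83
83 is prime.
So 1577 = 19 · 83; the largest prime factor is 83.

83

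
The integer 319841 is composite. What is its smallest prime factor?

319841 is odd.
Digit sum 26, not divisible by 3.
Ends in 1: not divisible by 5.
7: 319841 = 7·45691 + 4
11: 319841 = 11·29076 + 5
13: 319841 = 13·24603 + 2
17: 319841 = 17·18814 + 3
19: 319841 = 19·16833 + 14
23: 319841 = 23·13906 + 3
29: 319841 = 29·11029

29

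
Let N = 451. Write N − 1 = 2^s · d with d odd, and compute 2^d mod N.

451 − 1 = 450 = 2^1 · 225, so d = 225.
2^1 ≡ 2 (mod 451)
2^2 ≡ 2^2 = 4 ≡ 4 (mod 451)
2^4 ≡ 4^2 = 16 ≡ 16 (mod 451)
2^8 ≡ 16^2 = 256 ≡ 256 (mod 451)
2^16 ≡ 256^2 = 65536 ≡ 141 (mod 451)
2^32 ≡ 141^2 = 19881 ≡ 37 (mod 451)
2^64 ≡ 37^2 = 1369 ≡ 16 (mod 451)
2^128 ≡ 16^2 = 256 ≡ 256 (mod 451)
225 = 128 + 64 + 32 + 1 in binary powers of 2.
So 2^225 ≡ 256 · 16 · 37 · 2 ≡ 32 (mod 451).
Squaring chain: 32; never reaches −1, so base 2 is a Miller–Rabin witness that 451 is composite.

32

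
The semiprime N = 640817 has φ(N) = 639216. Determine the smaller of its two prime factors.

773

φ(n) = (p−1)(q−1) = n − (p+q) + 1, so p + q = 640817 − 639216 + 1 = 1602.
p and q are the roots of t² − 1602t + 640817 = 0.
Discriminant: 1602² − 4·640817 = 2566404 − 2563268 = 3136; √3136 = 56.
q = (1602 − 56)/2 = 773, p = (1602 + 56)/2 = 829.
Check: 773 · 829 = 640817.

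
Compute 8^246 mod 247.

8^1 ≡ 8 (mod 247)
8^2 ≡ 8^2 = 64 ≡ 64 (mod 247)
8^4 ≡ 64^2 = 4096 ≡ 144 (mod 247)
8^8 ≡ 144^2 = 20736 ≡ 235 (mod 247)
8^16 ≡ 235^2 = 55225 ≡ 144 (mod 247)
8^32 ≡ 144^2 = 20736 ≡ 235 (mod 247)
8^64 ≡ 235^2 = 55225 ≡ 144 (mod 247)
8^128 ≡ 144^2 = 20736 ≡ 235 (mod 247)
246 = 128 + 64 + 32 + 16 + 4 + 2 in binary powers of 2.
So 8^246 ≡ 235 · 144 · 235 · 144 · 144 · 64 ≡ 77 (mod 247).
Since 77 ≠ 1, base 8 is a Fermat witness: 247 is composite.

77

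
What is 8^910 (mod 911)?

1

8^1 ≡ 8 (mod 911)
8^2 ≡ 8^2 = 64 ≡ 64 (mod 911)
8^4 ≡ 64^2 = 4096 ≡ 452 (mod 911)
8^8 ≡ 452^2 = 204304 ≡ 240 (mod 911)
8^16 ≡ 240^2 = 57600 ≡ 207 (mod 911)
8^32 ≡ 207^2 = 42849 ≡ 32 (mod 911)
8^64 ≡ 32^2 = 1024 ≡ 113 (mod 911)
8^128 ≡ 113^2 = 12769 ≡ 15 (mod 911)
8^256 ≡ 15^2 = 225 ≡ 225 (mod 911)
8^512 ≡ 225^2 = 50625 ≡ 520 (mod 911)
910 = 512 + 256 + 128 + 8 + 4 + 2 in binary powers of 2.
So 8^910 ≡ 520 · 225 · 15 · 240 · 452 · 64 ≡ 1 (mod 911).
Since the result is 1, base 8 gives no evidence that 911 is composite.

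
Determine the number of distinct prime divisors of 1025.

2

1025 = 5^2 · 41
1025 = 5^2 · 41, which has 2 distinct prime factors.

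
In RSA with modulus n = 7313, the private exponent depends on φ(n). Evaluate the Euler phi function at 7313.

Factor: 7313 = 71 · 103.
φ(7313) = (71−1) · (103−1) = 70 · 102 = 7140.

7140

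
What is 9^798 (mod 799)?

225

9^1 ≡ 9 (mod 799)
9^2 ≡ 9^2 = 81 ≡ 81 (mod 799)
9^4 ≡ 81^2 = 6561 ≡ 169 (mod 799)
9^8 ≡ 169^2 = 28561 ≡ 596 (mod 799)
9^16 ≡ 596^2 = 355216 ≡ 460 (mod 799)
9^32 ≡ 460^2 = 211600 ≡ 664 (mod 799)
9^64 ≡ 664^2 = 440896 ≡ 647 (mod 799)
9^128 ≡ 647^2 = 418609 ≡ 732 (mod 799)
9^256 ≡ 732^2 = 535824 ≡ 494 (mod 799)
9^512 ≡ 494^2 = 244036 ≡ 341 (mod 799)
798 = 512 + 256 + 16 + 8 + 4 + 2 in binary powers of 2.
So 9^798 ≡ 341 · 494 · 460 · 596 · 169 · 81 ≡ 225 (mod 799).
Since 225 ≠ 1, base 9 is a Fermat witness: 799 is composite.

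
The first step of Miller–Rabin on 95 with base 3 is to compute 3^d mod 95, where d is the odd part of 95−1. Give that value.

67

95 − 1 = 94 = 2^1 · 47, so d = 47.
3^1 ≡ 3 (mod 95)
3^2 ≡ 3^2 = 9 ≡ 9 (mod 95)
3^4 ≡ 9^2 = 81 ≡ 81 (mod 95)
3^8 ≡ 81^2 = 6561 ≡ 6 (mod 95)
3^16 ≡ 6^2 = 36 ≡ 36 (mod 95)
3^32 ≡ 36^2 = 1296 ≡ 61 (mod 95)
47 = 32 + 8 + 4 + 2 + 1 in binary powers of 2.
So 3^47 ≡ 61 · 6 · 81 · 9 · 3 ≡ 67 (mod 95).
Squaring chain: 67; never reaches −1, so base 3 is a Miller–Rabin witness that 95 is composite.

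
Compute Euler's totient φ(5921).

5700

Factor: 5921 = 31 · 191.
φ(5921) = (31−1) · (191−1) = 30 · 190 = 5700.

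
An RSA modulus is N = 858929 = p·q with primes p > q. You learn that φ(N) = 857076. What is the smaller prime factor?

907

φ(n) = (p−1)(q−1) = n − (p+q) + 1, so p + q = 858929 − 857076 + 1 = 1854.
p and q are the roots of t² − 1854t + 858929 = 0.
Discriminant: 1854² − 4·858929 = 3437316 − 3435716 = 1600; √1600 = 40.
q = (1854 − 40)/2 = 907, p = (1854 + 40)/2 = 947.
Check: 907 · 947 = 858929.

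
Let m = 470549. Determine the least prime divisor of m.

31

470549 is odd.
Digit sum 29, not divisible by 3.
Ends in 9: not divisible by 5.
7: 470549 = 7·67221 + 2
11: 470549 = 11·42777 + 2
13: 470549 = 13·36196 + 1
17: 470549 = 17·27679 + 6
19: 470549 = 19·24765 + 14
23: 470549 = 23·20458 + 15
29: 470549 = 29·16225 + 24
31: 470549 = 31·15179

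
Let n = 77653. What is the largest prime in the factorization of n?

77653 = 19 · 4087
4087 = 61 · 67
67 is prime.
So 77653 = 19 · 61 · 67; the largest prime factor is 67.

67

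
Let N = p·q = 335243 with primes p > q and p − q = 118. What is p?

Since p = q + 118, we have 335243 = q(q + 118), so q² + 118q − 335243 = 0.
Discriminant: 118² + 4·335243 = 13924 + 1340972 = 1354896; √1354896 = 1164.
q = (−118 + 1164)/2 = 523, and p = q + 118 = 641.
Check: 523 · 641 = 335243.

641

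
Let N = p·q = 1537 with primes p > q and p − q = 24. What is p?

53

Since p = q + 24, we have 1537 = q(q + 24), so q² + 24q − 1537 = 0.
Discriminant: 24² + 4·1537 = 576 + 6148 = 6724; √6724 = 82.
q = (−24 + 82)/2 = 29, and p = q + 24 = 53.
Check: 29 · 53 = 1537.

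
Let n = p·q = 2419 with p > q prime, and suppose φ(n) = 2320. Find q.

41

φ(n) = (p−1)(q−1) = n − (p+q) + 1, so p + q = 2419 − 2320 + 1 = 100.
p and q are the roots of t² − 100t + 2419 = 0.
Discriminant: 100² − 4·2419 = 10000 − 9676 = 324; √324 = 18.
q = (100 − 18)/2 = 41, p = (100 + 18)/2 = 59.
Check: 41 · 59 = 2419.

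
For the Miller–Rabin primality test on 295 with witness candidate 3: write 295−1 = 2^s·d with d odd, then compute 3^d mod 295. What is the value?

295 − 1 = 294 = 2^1 · 147, so d = 147.
3^1 ≡ 3 (mod 295)
3^2 ≡ 3^2 = 9 ≡ 9 (mod 295)
3^4 ≡ 9^2 = 81 ≡ 81 (mod 295)
3^8 ≡ 81^2 = 6561 ≡ 71 (mod 295)
3^16 ≡ 71^2 = 5041 ≡ 26 (mod 295)
3^32 ≡ 26^2 = 676 ≡ 86 (mod 295)
3^64 ≡ 86^2 = 7396 ≡ 21 (mod 295)
3^128 ≡ 21^2 = 441 ≡ 146 (mod 295)
147 = 128 + 16 + 2 + 1 in binary powers of 2.
So 3^147 ≡ 146 · 26 · 9 · 3 ≡ 127 (mod 295).
Squaring chain: 127; never reaches −1, so base 3 is a Miller–Rabin witness that 295 is composite.

127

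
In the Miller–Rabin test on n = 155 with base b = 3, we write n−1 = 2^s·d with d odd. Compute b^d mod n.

53

155 − 1 = 154 = 2^1 · 77, so d = 77.
3^1 ≡ 3 (mod 155)
3^2 ≡ 3^2 = 9 ≡ 9 (mod 155)
3^4 ≡ 9^2 = 81 ≡ 81 (mod 155)
3^8 ≡ 81^2 = 6561 ≡ 51 (mod 155)
3^16 ≡ 51^2 = 2601 ≡ 121 (mod 155)
3^32 ≡ 121^2 = 14641 ≡ 71 (mod 155)
3^64 ≡ 71^2 = 5041 ≡ 81 (mod 155)
77 = 64 + 8 + 4 + 1 in binary powers of 2.
So 3^77 ≡ 81 · 51 · 81 · 3 ≡ 53 (mod 155).
Squaring chain: 53; never reaches −1, so base 3 is a Miller–Rabin witness that 155 is composite.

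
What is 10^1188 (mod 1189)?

426

10^1 ≡ 10 (mod 1189)
10^2 ≡ 10^2 = 100 ≡ 100 (mod 1189)
10^4 ≡ 100^2 = 10000 ≡ 488 (mod 1189)
10^8 ≡ 488^2 = 238144 ≡ 344 (mod 1189)
10^16 ≡ 344^2 = 118336 ≡ 625 (mod 1189)
10^32 ≡ 625^2 = 390625 ≡ 633 (mod 1189)
10^64 ≡ 633^2 = 400689 ≡ 1185 (mod 1189)
10^128 ≡ 1185^2 = 1404225 ≡ 16 (mod 1189)
10^256 ≡ 16^2 = 256 ≡ 256 (mod 1189)
10^512 ≡ 256^2 = 65536 ≡ 141 (mod 1189)
10^1024 ≡ 141^2 = 19881 ≡ 857 (mod 1189)
1188 = 1024 + 128 + 32 + 4 in binary powers of 2.
So 10^1188 ≡ 857 · 16 · 633 · 488 ≡ 426 (mod 1189).
Since 426 ≠ 1, base 10 is a Fermat witness: 1189 is composite.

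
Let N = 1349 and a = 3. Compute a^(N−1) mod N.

682

3^1 ≡ 3 (mod 1349)
3^2 ≡ 3^2 = 9 ≡ 9 (mod 1349)
3^4 ≡ 9^2 = 81 ≡ 81 (mod 1349)
3^8 ≡ 81^2 = 6561 ≡ 1165 (mod 1349)
3^16 ≡ 1165^2 = 1357225 ≡ 131 (mod 1349)
3^32 ≡ 131^2 = 17161 ≡ 973 (mod 1349)
3^64 ≡ 973^2 = 946729 ≡ 1080 (mod 1349)
3^128 ≡ 1080^2 = 1166400 ≡ 864 (mod 1349)
3^256 ≡ 864^2 = 746496 ≡ 499 (mod 1349)
3^512 ≡ 499^2 = 249001 ≡ 785 (mod 1349)
3^1024 ≡ 785^2 = 616225 ≡ 1081 (mod 1349)
1348 = 1024 + 256 + 64 + 4 in binary powers of 2.
So 3^1348 ≡ 1081 · 499 · 1080 · 81 ≡ 682 (mod 1349).
Since 682 ≠ 1, base 3 is a Fermat witness: 1349 is composite.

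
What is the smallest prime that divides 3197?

23

3197 is odd.
Digit sum 20, not divisible by 3.
Ends in 7: not divisible by 5.
7: 3197 = 7·456 + 5
11: 3197 = 11·290 + 7
13: 3197 = 13·245 + 12
17: 3197 = 17·188 + 1
19: 3197 = 19·168 + 5
23: 3197 = 23·139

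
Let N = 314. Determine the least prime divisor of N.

314 is even: 2 divides it.

2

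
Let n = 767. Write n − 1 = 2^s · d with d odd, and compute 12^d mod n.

584

767 − 1 = 766 = 2^1 · 383, so d = 383.
12^1 ≡ 12 (mod 767)
12^2 ≡ 12^2 = 144 ≡ 144 (mod 767)
12^4 ≡ 144^2 = 20736 ≡ 27 (mod 767)
12^8 ≡ 27^2 = 729 ≡ 729 (mod 767)
12^16 ≡ 729^2 = 531441 ≡ 677 (mod 767)
12^32 ≡ 677^2 = 458329 ≡ 430 (mod 767)
12^64 ≡ 430^2 = 184900 ≡ 53 (mod 767)
12^128 ≡ 53^2 = 2809 ≡ 508 (mod 767)
12^256 ≡ 508^2 = 258064 ≡ 352 (mod 767)
383 = 256 + 64 + 32 + 16 + 8 + 4 + 2 + 1 in binary powers of 2.
So 12^383 ≡ 352 · 53 · 430 · 677 · 729 · 27 · 144 · 12 ≡ 584 (mod 767).
Squaring chain: 584; never reaches −1, so base 12 is a Miller–Rabin witness that 767 is composite.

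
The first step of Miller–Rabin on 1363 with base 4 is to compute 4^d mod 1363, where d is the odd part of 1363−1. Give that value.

1363 − 1 = 1362 = 2^1 · 681, so d = 681.
4^1 ≡ 4 (mod 1363)
4^2 ≡ 4^2 = 16 ≡ 16 (mod 1363)
4^4 ≡ 16^2 = 256 ≡ 256 (mod 1363)
4^8 ≡ 256^2 = 65536 ≡ 112 (mod 1363)
4^16 ≡ 112^2 = 12544 ≡ 277 (mod 1363)
4^32 ≡ 277^2 = 76729 ≡ 401 (mod 1363)
4^64 ≡ 401^2 = 160801 ≡ 1330 (mod 1363)
4^128 ≡ 1330^2 = 1768900 ≡ 1089 (mod 1363)
4^256 ≡ 1089^2 = 1185921 ≡ 111 (mod 1363)
4^512 ≡ 111^2 = 12321 ≡ 54 (mod 1363)
681 = 512 + 128 + 32 + 8 + 1 in binary powers of 2.
So 4^681 ≡ 54 · 1089 · 401 · 112 · 4 ≡ 361 (mod 1363).
Squaring chain: 361; never reaches −1, so base 4 is a Miller–Rabin witness that 1363 is composite.

361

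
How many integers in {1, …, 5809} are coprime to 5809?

5616

Factor: 5809 = 37 · 157.
φ(5809) = (37−1) · (157−1) = 36 · 156 = 5616.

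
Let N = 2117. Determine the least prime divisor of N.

29

2117 is odd.
Digit sum 11, not divisible by 3.
Ends in 7: not divisible by 5.
7: 2117 = 7·302 + 3
11: 2117 = 11·192 + 5
13: 2117 = 13·162 + 11
17: 2117 = 17·124 + 9
19: 2117 = 19·111 + 8
23: 2117 = 23·92 + 1
29: 2117 = 29·73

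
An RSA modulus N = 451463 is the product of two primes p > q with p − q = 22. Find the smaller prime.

Since p = q + 22, we have 451463 = q(q + 22), so q² + 22q − 451463 = 0.
Discriminant: 22² + 4·451463 = 484 + 1805852 = 1806336; √1806336 = 1344.
q = (−22 + 1344)/2 = 661, and p = q + 22 = 683.
Check: 661 · 683 = 451463.

661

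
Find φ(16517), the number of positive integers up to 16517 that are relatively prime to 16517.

Factor: 16517 = 83 · 199.
φ(16517) = (83−1) · (199−1) = 82 · 198 = 16236.

16236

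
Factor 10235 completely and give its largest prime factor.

89

10235 = 5 · 2047
2047 = 23 · 89
89 is prime.
So 10235 = 5 · 23 · 89; the largest prime factor is 89.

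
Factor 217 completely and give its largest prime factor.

31

217 = 7 · 31
31 is prime.
So 217 = 7 · 31; the largest prime factor is 31.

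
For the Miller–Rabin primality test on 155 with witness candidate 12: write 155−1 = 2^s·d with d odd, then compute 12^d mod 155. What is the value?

42

155 − 1 = 154 = 2^1 · 77, so d = 77.
12^1 ≡ 12 (mod 155)
12^2 ≡ 12^2 = 144 ≡ 144 (mod 155)
12^4 ≡ 144^2 = 20736 ≡ 121 (mod 155)
12^8 ≡ 121^2 = 14641 ≡ 71 (mod 155)
12^16 ≡ 71^2 = 5041 ≡ 81 (mod 155)
12^32 ≡ 81^2 = 6561 ≡ 51 (mod 155)
12^64 ≡ 51^2 = 2601 ≡ 121 (mod 155)
77 = 64 + 8 + 4 + 1 in binary powers of 2.
So 12^77 ≡ 121 · 71 · 121 · 12 ≡ 42 (mod 155).
Squaring chain: 42; never reaches −1, so base 12 is a Miller–Rabin witness that 155 is composite.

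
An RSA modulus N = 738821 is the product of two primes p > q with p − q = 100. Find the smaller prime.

Since p = q + 100, we have 738821 = q(q + 100), so q² + 100q − 738821 = 0.
Discriminant: 100² + 4·738821 = 10000 + 2955284 = 2965284; √2965284 = 1722.
q = (−100 + 1722)/2 = 811, and p = q + 100 = 911.
Check: 811 · 911 = 738821.

811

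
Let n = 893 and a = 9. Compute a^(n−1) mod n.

9^1 ≡ 9 (mod 893)
9^2 ≡ 9^2 = 81 ≡ 81 (mod 893)
9^4 ≡ 81^2 = 6561 ≡ 310 (mod 893)
9^8 ≡ 310^2 = 96100 ≡ 549 (mod 893)
9^16 ≡ 549^2 = 301401 ≡ 460 (mod 893)
9^32 ≡ 460^2 = 211600 ≡ 852 (mod 893)
9^64 ≡ 852^2 = 725904 ≡ 788 (mod 893)
9^128 ≡ 788^2 = 620944 ≡ 309 (mod 893)
9^256 ≡ 309^2 = 95481 ≡ 823 (mod 893)
9^512 ≡ 823^2 = 677329 ≡ 435 (mod 893)
892 = 512 + 256 + 64 + 32 + 16 + 8 + 4 in binary powers of 2.
So 9^892 ≡ 435 · 823 · 788 · 852 · 460 · 549 · 310 ≡ 788 (mod 893).
Since 788 ≠ 1, base 9 is a Fermat witness: 893 is composite.

788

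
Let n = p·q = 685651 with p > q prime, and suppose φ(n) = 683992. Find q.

773

φ(n) = (p−1)(q−1) = n − (p+q) + 1, so p + q = 685651 − 683992 + 1 = 1660.
p and q are the roots of t² − 1660t + 685651 = 0.
Discriminant: 1660² − 4·685651 = 2755600 − 2742604 = 12996; √12996 = 114.
q = (1660 − 114)/2 = 773, p = (1660 + 114)/2 = 887.
Check: 773 · 887 = 685651.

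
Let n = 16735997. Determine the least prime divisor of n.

67

16735997 is odd.
Digit sum 47, not divisible by 3.
Ends in 7: not divisible by 5.
7: 16735997 = 7·2390856 + 5
11: 16735997 = 11·1521454 + 3
13: 16735997 = 13·1287384 + 5
17: 16735997 = 17·984470 + 7
19: 16735997 = 19·880841 + 18
23: 16735997 = 23·727652 + 1
29: 16735997 = 29·577103 + 10
31: 16735997 = 31·539870 + 27
37: 16735997 = 37·452324 + 9
41: 16735997 = 41·408195 + 2
43: 16735997 = 43·389209 + 10
47: 16735997 = 47·356085 + 2
53: 16735997 = 53·315773 + 28
59: 16735997 = 59·283660 + 57
61: 16735997 = 61·274360 + 37
67: 16735997 = 67·249791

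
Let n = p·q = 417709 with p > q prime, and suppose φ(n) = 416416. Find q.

617

φ(n) = (p−1)(q−1) = n − (p+q) + 1, so p + q = 417709 − 416416 + 1 = 1294.
p and q are the roots of t² − 1294t + 417709 = 0.
Discriminant: 1294² − 4·417709 = 1674436 − 1670836 = 3600; √3600 = 60.
q = (1294 − 60)/2 = 617, p = (1294 + 60)/2 = 677.
Check: 617 · 677 = 417709.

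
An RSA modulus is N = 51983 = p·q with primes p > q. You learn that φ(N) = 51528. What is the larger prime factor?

229

φ(n) = (p−1)(q−1) = n − (p+q) + 1, so p + q = 51983 − 51528 + 1 = 456.
p and q are the roots of t² − 456t + 51983 = 0.
Discriminant: 456² − 4·51983 = 207936 − 207932 = 4; √4 = 2.
q = (456 − 2)/2 = 227, p = (456 + 2)/2 = 229.
Check: 227 · 229 = 51983.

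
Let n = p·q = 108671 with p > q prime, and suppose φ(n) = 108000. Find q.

φ(n) = (p−1)(q−1) = n − (p+q) + 1, so p + q = 108671 − 108000 + 1 = 672.
p and q are the roots of t² − 672t + 108671 = 0.
Discriminant: 672² − 4·108671 = 451584 − 434684 = 16900; √16900 = 130.
q = (672 − 130)/2 = 271, p = (672 + 130)/2 = 401.
Check: 271 · 401 = 108671.

271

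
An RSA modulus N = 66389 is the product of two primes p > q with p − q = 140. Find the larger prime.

337

Since p = q + 140, we have 66389 = q(q + 140), so q² + 140q − 66389 = 0.
Discriminant: 140² + 4·66389 = 19600 + 265556 = 285156; √285156 = 534.
q = (−140 + 534)/2 = 197, and p = q + 140 = 337.
Check: 197 · 337 = 66389.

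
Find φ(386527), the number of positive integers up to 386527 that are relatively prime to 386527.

Factor: 386527 = 43 · 89 · 101.
φ(386527) = (43−1) · (89−1) · (101−1) = 42 · 88 · 100 = 369600.

369600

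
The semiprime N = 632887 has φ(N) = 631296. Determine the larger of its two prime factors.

φ(n) = (p−1)(q−1) = n − (p+q) + 1, so p + q = 632887 − 631296 + 1 = 1592.
p and q are the roots of t² − 1592t + 632887 = 0.
Discriminant: 1592² − 4·632887 = 2534464 − 2531548 = 2916; √2916 = 54.
q = (1592 − 54)/2 = 769, p = (1592 + 54)/2 = 823.
Check: 769 · 823 = 632887.

823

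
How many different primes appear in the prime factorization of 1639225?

5

1639225 = 5^2 · 65569
65569 = 7 · 9367
9367 = 17 · 551
551 = 19 · 29
1639225 = 5^2 · 7 · 17 · 19 · 29, which has 5 distinct prime factors.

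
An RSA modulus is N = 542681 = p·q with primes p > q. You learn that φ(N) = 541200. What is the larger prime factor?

φ(n) = (p−1)(q−1) = n − (p+q) + 1, so p + q = 542681 − 541200 + 1 = 1482.
p and q are the roots of t² − 1482t + 542681 = 0.
Discriminant: 1482² − 4·542681 = 2196324 − 2170724 = 25600; √25600 = 160.
q = (1482 − 160)/2 = 661, p = (1482 + 160)/2 = 821.
Check: 661 · 821 = 542681.

821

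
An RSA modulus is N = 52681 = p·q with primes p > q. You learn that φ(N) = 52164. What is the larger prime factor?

φ(n) = (p−1)(q−1) = n − (p+q) + 1, so p + q = 52681 − 52164 + 1 = 518.
p and q are the roots of t² − 518t + 52681 = 0.
Discriminant: 518² − 4·52681 = 268324 − 210724 = 57600; √57600 = 240.
q = (518 − 240)/2 = 139, p = (518 + 240)/2 = 379.
Check: 139 · 379 = 52681.

379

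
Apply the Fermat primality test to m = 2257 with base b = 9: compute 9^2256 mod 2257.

9^1 ≡ 9 (mod 2257)
9^2 ≡ 9^2 = 81 ≡ 81 (mod 2257)
9^4 ≡ 81^2 = 6561 ≡ 2047 (mod 2257)
9^8 ≡ 2047^2 = 4190209 ≡ 1217 (mod 2257)
9^16 ≡ 1217^2 = 1481089 ≡ 497 (mod 2257)
9^32 ≡ 497^2 = 247009 ≡ 996 (mod 2257)
9^64 ≡ 996^2 = 992016 ≡ 1193 (mod 2257)
9^128 ≡ 1193^2 = 1423249 ≡ 1339 (mod 2257)
9^256 ≡ 1339^2 = 1792921 ≡ 863 (mod 2257)
9^512 ≡ 863^2 = 744769 ≡ 2216 (mod 2257)
9^1024 ≡ 2216^2 = 4910656 ≡ 1681 (mod 2257)
9^2048 ≡ 1681^2 = 2825761 ≡ 2254 (mod 2257)
2256 = 2048 + 128 + 64 + 16 in binary powers of 2.
So 9^2256 ≡ 2254 · 1339 · 1193 · 497 ≡ 1046 (mod 2257).
Since 1046 ≠ 1, base 9 is a Fermat witness: 2257 is composite.

1046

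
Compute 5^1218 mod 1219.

453

5^1 ≡ 5 (mod 1219)
5^2 ≡ 5^2 = 25 ≡ 25 (mod 1219)
5^4 ≡ 25^2 = 625 ≡ 625 (mod 1219)
5^8 ≡ 625^2 = 390625 ≡ 545 (mod 1219)
5^16 ≡ 545^2 = 297025 ≡ 808 (mod 1219)
5^32 ≡ 808^2 = 652864 ≡ 699 (mod 1219)
5^64 ≡ 699^2 = 488601 ≡ 1001 (mod 1219)
5^128 ≡ 1001^2 = 1002001 ≡ 1202 (mod 1219)
5^256 ≡ 1202^2 = 1444804 ≡ 289 (mod 1219)
5^512 ≡ 289^2 = 83521 ≡ 629 (mod 1219)
5^1024 ≡ 629^2 = 395641 ≡ 685 (mod 1219)
1218 = 1024 + 128 + 64 + 2 in binary powers of 2.
So 5^1218 ≡ 685 · 1202 · 1001 · 25 ≡ 453 (mod 1219).
Since 453 ≠ 1, base 5 is a Fermat witness: 1219 is composite.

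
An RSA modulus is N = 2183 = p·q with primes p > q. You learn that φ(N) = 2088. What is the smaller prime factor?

φ(n) = (p−1)(q−1) = n − (p+q) + 1, so p + q = 2183 − 2088 + 1 = 96.
p and q are the roots of t² − 96t + 2183 = 0.
Discriminant: 96² − 4·2183 = 9216 − 8732 = 484; √484 = 22.
q = (96 − 22)/2 = 37, p = (96 + 22)/2 = 59.
Check: 37 · 59 = 2183.

37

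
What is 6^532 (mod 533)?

6^1 ≡ 6 (mod 533)
6^2 ≡ 6^2 = 36 ≡ 36 (mod 533)
6^4 ≡ 36^2 = 1296 ≡ 230 (mod 533)
6^8 ≡ 230^2 = 52900 ≡ 133 (mod 533)
6^16 ≡ 133^2 = 17689 ≡ 100 (mod 533)
6^32 ≡ 100^2 = 10000 ≡ 406 (mod 533)
6^64 ≡ 406^2 = 164836 ≡ 139 (mod 533)
6^128 ≡ 139^2 = 19321 ≡ 133 (mod 533)
6^256 ≡ 133^2 = 17689 ≡ 100 (mod 533)
6^512 ≡ 100^2 = 10000 ≡ 406 (mod 533)
532 = 512 + 16 + 4 in binary powers of 2.
So 6^532 ≡ 406 · 100 · 230 ≡ 373 (mod 533).
Since 373 ≠ 1, base 6 is a Fermat witness: 533 is composite.

373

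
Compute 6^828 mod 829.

6^1 ≡ 6 (mod 829)
6^2 ≡ 6^2 = 36 ≡ 36 (mod 829)
6^4 ≡ 36^2 = 1296 ≡ 467 (mod 829)
6^8 ≡ 467^2 = 218089 ≡ 62 (mod 829)
6^16 ≡ 62^2 = 3844 ≡ 528 (mod 829)
6^32 ≡ 528^2 = 278784 ≡ 240 (mod 829)
6^64 ≡ 240^2 = 57600 ≡ 399 (mod 829)
6^128 ≡ 399^2 = 159201 ≡ 33 (mod 829)
6^256 ≡ 33^2 = 1089 ≡ 260 (mod 829)
6^512 ≡ 260^2 = 67600 ≡ 451 (mod 829)
828 = 512 + 256 + 32 + 16 + 8 + 4 in binary powers of 2.
So 6^828 ≡ 451 · 260 · 240 · 528 · 62 · 467 ≡ 1 (mod 829).
Since the result is 1, base 6 gives no evidence that 829 is composite.

1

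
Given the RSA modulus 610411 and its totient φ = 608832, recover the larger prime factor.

907

φ(n) = (p−1)(q−1) = n − (p+q) + 1, so p + q = 610411 − 608832 + 1 = 1580.
p and q are the roots of t² − 1580t + 610411 = 0.
Discriminant: 1580² − 4·610411 = 2496400 − 2441644 = 54756; √54756 = 234.
q = (1580 − 234)/2 = 673, p = (1580 + 234)/2 = 907.
Check: 673 · 907 = 610411.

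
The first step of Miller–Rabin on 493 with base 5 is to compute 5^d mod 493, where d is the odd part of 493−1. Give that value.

493 − 1 = 492 = 2^2 · 123, so d = 123.
5^1 ≡ 5 (mod 493)
5^2 ≡ 5^2 = 25 ≡ 25 (mod 493)
5^4 ≡ 25^2 = 625 ≡ 132 (mod 493)
5^8 ≡ 132^2 = 17424 ≡ 169 (mod 493)
5^16 ≡ 169^2 = 28561 ≡ 460 (mod 493)
5^32 ≡ 460^2 = 211600 ≡ 103 (mod 493)
5^64 ≡ 103^2 = 10609 ≡ 256 (mod 493)
123 = 64 + 32 + 16 + 8 + 2 + 1 in binary powers of 2.
So 5^123 ≡ 256 · 103 · 460 · 169 · 25 · 5 ≡ 419 (mod 493).
Squaring chain: 419 → 53; never reaches −1, so base 5 is a Miller–Rabin witness that 493 is composite.

419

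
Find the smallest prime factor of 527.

527 is odd.
Digit sum 14, not divisible by 3.
Ends in 7: not divisible by 5.
7: 527 = 7·75 + 2
11: 527 = 11·47 + 10
13: 527 = 13·40 + 7
17: 527 = 17·31

17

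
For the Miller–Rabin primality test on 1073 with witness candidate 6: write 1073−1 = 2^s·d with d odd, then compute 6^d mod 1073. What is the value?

1073 − 1 = 1072 = 2^4 · 67, so d = 67.
6^1 ≡ 6 (mod 1073)
6^2 ≡ 6^2 = 36 ≡ 36 (mod 1073)
6^4 ≡ 36^2 = 1296 ≡ 223 (mod 1073)
6^8 ≡ 223^2 = 49729 ≡ 371 (mod 1073)
6^16 ≡ 371^2 = 137641 ≡ 297 (mod 1073)
6^32 ≡ 297^2 = 88209 ≡ 223 (mod 1073)
6^64 ≡ 223^2 = 49729 ≡ 371 (mod 1073)
67 = 64 + 2 + 1 in binary powers of 2.
So 6^67 ≡ 371 · 36 · 6 ≡ 734 (mod 1073).
Squaring chain: 734 → 110 → 297 → 223; never reaches −1, so base 6 is a Miller–Rabin witness that 1073 is composite.

734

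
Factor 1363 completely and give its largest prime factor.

47

1363 = 29 · 47
47 is prime.
So 1363 = 29 · 47; the largest prime factor is 47.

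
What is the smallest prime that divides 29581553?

29581553 is odd.
Digit sum 38, not divisible by 3.
Ends in 3: not divisible by 5.
7: 29581553 = 7·4225936 + 1
11: 29581553 = 11·2689232 + 1
13: 29581553 = 13·2275504 + 1
17: 29581553 = 17·1740091 + 6
19: 29581553 = 19·1556923 + 16
23: 29581553 = 23·1286154 + 11
29: 29581553 = 29·1020053 + 16
31: 29581553 = 31·954243 + 20
37: 29581553 = 37·799501 + 16
41: 29581553 = 41·721501 + 12
43: 29581553 = 43·687943 + 4
47: 29581553 = 47·629394 + 35
53: 29581553 = 53·558142 + 27
59: 29581553 = 59·501382 + 15
61: 29581553 = 61·484943 + 30
67: 29581553 = 67·441515 + 48
71: 29581553 = 71·416641 + 42
73: 29581553 = 73·405226 + 55
79: 29581553 = 79·374450 + 3
83: 29581553 = 83·356404 + 21
89: 29581553 = 89·332377

89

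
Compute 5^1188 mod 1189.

674

5^1 ≡ 5 (mod 1189)
5^2 ≡ 5^2 = 25 ≡ 25 (mod 1189)
5^4 ≡ 25^2 = 625 ≡ 625 (mod 1189)
5^8 ≡ 625^2 = 390625 ≡ 633 (mod 1189)
5^16 ≡ 633^2 = 400689 ≡ 1185 (mod 1189)
5^32 ≡ 1185^2 = 1404225 ≡ 16 (mod 1189)
5^64 ≡ 16^2 = 256 ≡ 256 (mod 1189)
5^128 ≡ 256^2 = 65536 ≡ 141 (mod 1189)
5^256 ≡ 141^2 = 19881 ≡ 857 (mod 1189)
5^512 ≡ 857^2 = 734449 ≡ 836 (mod 1189)
5^1024 ≡ 836^2 = 698896 ≡ 953 (mod 1189)
1188 = 1024 + 128 + 32 + 4 in binary powers of 2.
So 5^1188 ≡ 953 · 141 · 16 · 625 ≡ 674 (mod 1189).
Since 674 ≠ 1, base 5 is a Fermat witness: 1189 is composite.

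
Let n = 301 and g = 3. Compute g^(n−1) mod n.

127

3^1 ≡ 3 (mod 301)
3^2 ≡ 3^2 = 9 ≡ 9 (mod 301)
3^4 ≡ 9^2 = 81 ≡ 81 (mod 301)
3^8 ≡ 81^2 = 6561 ≡ 240 (mod 301)
3^16 ≡ 240^2 = 57600 ≡ 109 (mod 301)
3^32 ≡ 109^2 = 11881 ≡ 142 (mod 301)
3^64 ≡ 142^2 = 20164 ≡ 298 (mod 301)
3^128 ≡ 298^2 = 88804 ≡ 9 (mod 301)
3^256 ≡ 9^2 = 81 ≡ 81 (mod 301)
300 = 256 + 32 + 8 + 4 in binary powers of 2.
So 3^300 ≡ 81 · 142 · 240 · 81 ≡ 127 (mod 301).
Since 127 ≠ 1, base 3 is a Fermat witness: 301 is composite.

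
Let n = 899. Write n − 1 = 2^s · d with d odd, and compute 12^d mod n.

447

899 − 1 = 898 = 2^1 · 449, so d = 449.
12^1 ≡ 12 (mod 899)
12^2 ≡ 12^2 = 144 ≡ 144 (mod 899)
12^4 ≡ 144^2 = 20736 ≡ 59 (mod 899)
12^8 ≡ 59^2 = 3481 ≡ 784 (mod 899)
12^16 ≡ 784^2 = 614656 ≡ 639 (mod 899)
12^32 ≡ 639^2 = 408321 ≡ 175 (mod 899)
12^64 ≡ 175^2 = 30625 ≡ 59 (mod 899)
12^128 ≡ 59^2 = 3481 ≡ 784 (mod 899)
12^256 ≡ 784^2 = 614656 ≡ 639 (mod 899)
449 = 256 + 128 + 64 + 1 in binary powers of 2.
So 12^449 ≡ 639 · 784 · 59 · 12 ≡ 447 (mod 899).
Squaring chain: 447; never reaches −1, so base 12 is a Miller–Rabin witness that 899 is composite.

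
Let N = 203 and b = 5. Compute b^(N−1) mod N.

23

5^1 ≡ 5 (mod 203)
5^2 ≡ 5^2 = 25 ≡ 25 (mod 203)
5^4 ≡ 25^2 = 625 ≡ 16 (mod 203)
5^8 ≡ 16^2 = 256 ≡ 53 (mod 203)
5^16 ≡ 53^2 = 2809 ≡ 170 (mod 203)
5^32 ≡ 170^2 = 28900 ≡ 74 (mod 203)
5^64 ≡ 74^2 = 5476 ≡ 198 (mod 203)
5^128 ≡ 198^2 = 39204 ≡ 25 (mod 203)
202 = 128 + 64 + 8 + 2 in binary powers of 2.
So 5^202 ≡ 25 · 198 · 53 · 25 ≡ 23 (mod 203).
Since 23 ≠ 1, base 5 is a Fermat witness: 203 is composite.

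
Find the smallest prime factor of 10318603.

67

10318603 is odd.
Digit sum 22, not divisible by 3.
Ends in 3: not divisible by 5.
7: 10318603 = 7·1474086 + 1
11: 10318603 = 11·938054 + 9
13: 10318603 = 13·793738 + 9
17: 10318603 = 17·606976 + 11
19: 10318603 = 19·543084 + 7
23: 10318603 = 23·448634 + 21
29: 10318603 = 29·355813 + 26
31: 10318603 = 31·332858 + 5
37: 10318603 = 37·278881 + 6
41: 10318603 = 41·251673 + 10
43: 10318603 = 43·239967 + 22
47: 10318603 = 47·219544 + 35
53: 10318603 = 53·194690 + 33
59: 10318603 = 59·174891 + 34
61: 10318603 = 61·169157 + 26
67: 10318603 = 67·154009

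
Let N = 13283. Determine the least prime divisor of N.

37

13283 is odd.
Digit sum 17, not divisible by 3.
Ends in 3: not divisible by 5.
7: 13283 = 7·1897 + 4
11: 13283 = 11·1207 + 6
13: 13283 = 13·1021 + 10
17: 13283 = 17·781 + 6
19: 13283 = 19·699 + 2
23: 13283 = 23·577 + 12
29: 13283 = 29·458 + 1
31: 13283 = 31·428 + 15
37: 13283 = 37·359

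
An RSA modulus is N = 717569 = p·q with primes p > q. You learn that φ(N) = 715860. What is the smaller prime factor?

739

φ(n) = (p−1)(q−1) = n − (p+q) + 1, so p + q = 717569 − 715860 + 1 = 1710.
p and q are the roots of t² − 1710t + 717569 = 0.
Discriminant: 1710² − 4·717569 = 2924100 − 2870276 = 53824; √53824 = 232.
q = (1710 − 232)/2 = 739, p = (1710 + 232)/2 = 971.
Check: 739 · 971 = 717569.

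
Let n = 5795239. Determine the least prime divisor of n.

5795239 is odd.
Digit sum 40, not divisible by 3.
Ends in 9: not divisible by 5.
7: 5795239 = 7·827891 + 2
11: 5795239 = 11·526839 + 10
13: 5795239 = 13·445787 + 8
17: 5795239 = 17·340896 + 7
19: 5795239 = 19·305012 + 11
23: 5795239 = 23·251966 + 21
29: 5795239 = 29·199835 + 24
31: 5795239 = 31·186943 + 6
37: 5795239 = 37·156628 + 3
41: 5795239 = 41·141347 + 12
43: 5795239 = 43·134773

43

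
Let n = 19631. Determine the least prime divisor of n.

19631 is odd.
Digit sum 20, not divisible by 3.
Ends in 1: not divisible by 5.
7: 19631 = 7·2804 + 3
11: 19631 = 11·1784 + 7
13: 19631 = 13·1510 + 1
17: 19631 = 17·1154 + 13
19: 19631 = 19·1033 + 4
23: 19631 = 23·853 + 12
29: 19631 = 29·676 + 27
31: 19631 = 31·633 + 8
37: 19631 = 37·530 + 21
41: 19631 = 41·478 + 33
43: 19631 = 43·456 + 23
47: 19631 = 47·417 + 32
53: 19631 = 53·370 + 21
59: 19631 = 59·332 + 43
61: 19631 = 61·321 + 50
67: 19631 = 67·293

67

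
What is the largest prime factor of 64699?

64699 = 23 · 2813
2813 = 29 · 97
97 is prime.
So 64699 = 23 · 29 · 97; the largest prime factor is 97.

97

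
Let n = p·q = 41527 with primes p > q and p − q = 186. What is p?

317

Since p = q + 186, we have 41527 = q(q + 186), so q² + 186q − 41527 = 0.
Discriminant: 186² + 4·41527 = 34596 + 166108 = 200704; √200704 = 448.
q = (−186 + 448)/2 = 131, and p = q + 186 = 317.
Check: 131 · 317 = 41527.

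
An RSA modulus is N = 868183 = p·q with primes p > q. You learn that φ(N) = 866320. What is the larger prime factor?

953

φ(n) = (p−1)(q−1) = n − (p+q) + 1, so p + q = 868183 − 866320 + 1 = 1864.
p and q are the roots of t² − 1864t + 868183 = 0.
Discriminant: 1864² − 4·868183 = 3474496 − 3472732 = 1764; √1764 = 42.
q = (1864 − 42)/2 = 911, p = (1864 + 42)/2 = 953.
Check: 911 · 953 = 868183.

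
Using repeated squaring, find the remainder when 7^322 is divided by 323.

7^1 ≡ 7 (mod 323)
7^2 ≡ 7^2 = 49 ≡ 49 (mod 323)
7^4 ≡ 49^2 = 2401 ≡ 140 (mod 323)
7^8 ≡ 140^2 = 19600 ≡ 220 (mod 323)
7^16 ≡ 220^2 = 48400 ≡ 273 (mod 323)
7^32 ≡ 273^2 = 74529 ≡ 239 (mod 323)
7^64 ≡ 239^2 = 57121 ≡ 273 (mod 323)
7^128 ≡ 273^2 = 74529 ≡ 239 (mod 323)
7^256 ≡ 239^2 = 57121 ≡ 273 (mod 323)
322 = 256 + 64 + 2 in binary powers of 2.
So 7^322 ≡ 273 · 273 · 49 ≡ 83 (mod 323).
Since 83 ≠ 1, base 7 is a Fermat witness: 323 is composite.

83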